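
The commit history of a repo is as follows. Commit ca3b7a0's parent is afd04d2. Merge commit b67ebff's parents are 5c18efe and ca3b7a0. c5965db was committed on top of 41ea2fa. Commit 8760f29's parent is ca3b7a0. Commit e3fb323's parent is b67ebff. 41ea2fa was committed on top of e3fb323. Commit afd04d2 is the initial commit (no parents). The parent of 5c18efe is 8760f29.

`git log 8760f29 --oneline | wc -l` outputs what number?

3

Walking parent pointers from 8760f29: reachable set = {8760f29, afd04d2, ca3b7a0}.
That is 3 commits.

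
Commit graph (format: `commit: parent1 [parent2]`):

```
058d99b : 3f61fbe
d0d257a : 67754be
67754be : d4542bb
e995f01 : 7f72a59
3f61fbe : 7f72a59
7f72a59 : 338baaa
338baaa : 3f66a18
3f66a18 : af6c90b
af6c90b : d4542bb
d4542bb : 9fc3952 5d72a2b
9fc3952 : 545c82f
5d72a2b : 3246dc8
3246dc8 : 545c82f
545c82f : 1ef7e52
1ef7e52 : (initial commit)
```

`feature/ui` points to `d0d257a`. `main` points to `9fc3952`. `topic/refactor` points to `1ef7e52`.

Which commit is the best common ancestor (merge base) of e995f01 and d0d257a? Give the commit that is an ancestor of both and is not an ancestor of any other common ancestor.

d4542bb

Ancestors of e995f01: {1ef7e52, 3246dc8, 338baaa, 3f66a18, 545c82f, 5d72a2b, 7f72a59, 9fc3952, af6c90b, d4542bb, e995f01}.
Ancestors of d0d257a: {1ef7e52, 3246dc8, 545c82f, 5d72a2b, 67754be, 9fc3952, d0d257a, d4542bb}.
Common ancestors: {1ef7e52, 3246dc8, 545c82f, 5d72a2b, 9fc3952, d4542bb}.
Among these, d4542bb is not an ancestor of any other common ancestor — it is the merge base.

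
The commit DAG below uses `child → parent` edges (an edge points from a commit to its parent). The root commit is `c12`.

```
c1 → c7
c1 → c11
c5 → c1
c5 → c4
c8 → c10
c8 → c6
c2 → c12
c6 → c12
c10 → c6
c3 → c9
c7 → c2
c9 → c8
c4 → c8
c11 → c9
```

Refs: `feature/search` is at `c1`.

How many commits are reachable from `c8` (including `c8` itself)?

Walking parent pointers from c8: reachable set = {c10, c12, c6, c8}.
That is 4 commits.

4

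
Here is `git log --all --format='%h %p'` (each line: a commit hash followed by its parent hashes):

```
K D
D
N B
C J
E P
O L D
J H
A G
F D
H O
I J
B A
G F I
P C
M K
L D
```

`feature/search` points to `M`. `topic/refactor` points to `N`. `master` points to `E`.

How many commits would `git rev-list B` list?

Walking parent pointers from B: reachable set = {A, B, D, F, G, H, I, J, L, O}.
That is 10 commits.

10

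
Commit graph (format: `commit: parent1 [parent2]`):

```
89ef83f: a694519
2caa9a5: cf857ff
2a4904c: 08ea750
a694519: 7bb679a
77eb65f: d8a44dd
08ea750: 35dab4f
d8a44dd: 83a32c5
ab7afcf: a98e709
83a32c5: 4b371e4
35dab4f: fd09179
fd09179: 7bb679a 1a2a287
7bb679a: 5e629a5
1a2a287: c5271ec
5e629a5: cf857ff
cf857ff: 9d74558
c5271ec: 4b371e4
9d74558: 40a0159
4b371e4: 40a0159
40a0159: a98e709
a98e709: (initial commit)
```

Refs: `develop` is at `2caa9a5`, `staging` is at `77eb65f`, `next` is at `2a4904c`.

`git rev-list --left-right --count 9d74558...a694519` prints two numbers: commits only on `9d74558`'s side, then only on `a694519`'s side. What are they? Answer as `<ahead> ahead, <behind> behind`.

Reachable from 9d74558: {40a0159, 9d74558, a98e709}.
Reachable from a694519: {40a0159, 5e629a5, 7bb679a, 9d74558, a694519, a98e709, cf857ff}.
Only in 9d74558's history (ahead): {} — 0.
Only in a694519's history (behind): {5e629a5, 7bb679a, a694519, cf857ff} — 4.

0 ahead, 4 behind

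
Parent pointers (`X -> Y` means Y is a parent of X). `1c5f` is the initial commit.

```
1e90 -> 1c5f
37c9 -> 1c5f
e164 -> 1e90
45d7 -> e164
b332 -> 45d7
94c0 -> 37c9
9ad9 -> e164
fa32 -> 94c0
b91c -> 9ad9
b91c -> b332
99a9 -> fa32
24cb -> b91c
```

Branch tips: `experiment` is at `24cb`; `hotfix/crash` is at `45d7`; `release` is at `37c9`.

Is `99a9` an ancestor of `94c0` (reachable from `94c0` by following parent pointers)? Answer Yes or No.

Ancestors of 94c0: {1c5f, 37c9, 94c0}.
99a9 is not in that set, so it is not an ancestor of 94c0.

No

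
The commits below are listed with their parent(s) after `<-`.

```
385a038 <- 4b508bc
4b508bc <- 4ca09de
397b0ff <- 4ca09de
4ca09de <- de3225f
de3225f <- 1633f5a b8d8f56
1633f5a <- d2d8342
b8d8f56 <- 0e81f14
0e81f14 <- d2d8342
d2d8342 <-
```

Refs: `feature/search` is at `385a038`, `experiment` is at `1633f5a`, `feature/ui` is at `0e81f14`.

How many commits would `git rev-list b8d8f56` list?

3

Walking parent pointers from b8d8f56: reachable set = {0e81f14, b8d8f56, d2d8342}.
That is 3 commits.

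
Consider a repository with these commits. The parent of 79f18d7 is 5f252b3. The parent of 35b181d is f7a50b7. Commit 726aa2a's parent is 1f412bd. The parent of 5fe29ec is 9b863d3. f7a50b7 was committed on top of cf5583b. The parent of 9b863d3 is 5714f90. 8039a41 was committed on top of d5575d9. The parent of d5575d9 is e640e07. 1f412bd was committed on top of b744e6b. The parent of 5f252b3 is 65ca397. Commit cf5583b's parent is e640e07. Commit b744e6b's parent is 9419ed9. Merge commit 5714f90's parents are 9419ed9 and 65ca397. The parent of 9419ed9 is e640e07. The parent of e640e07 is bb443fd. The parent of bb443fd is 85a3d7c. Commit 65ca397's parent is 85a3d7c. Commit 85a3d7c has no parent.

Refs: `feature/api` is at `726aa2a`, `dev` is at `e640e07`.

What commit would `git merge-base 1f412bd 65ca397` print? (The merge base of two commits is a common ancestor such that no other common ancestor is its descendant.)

85a3d7c

Ancestors of 1f412bd: {1f412bd, 85a3d7c, 9419ed9, b744e6b, bb443fd, e640e07}.
Ancestors of 65ca397: {65ca397, 85a3d7c}.
Common ancestors: {85a3d7c}.
The only common ancestor is 85a3d7c, so it is the merge base.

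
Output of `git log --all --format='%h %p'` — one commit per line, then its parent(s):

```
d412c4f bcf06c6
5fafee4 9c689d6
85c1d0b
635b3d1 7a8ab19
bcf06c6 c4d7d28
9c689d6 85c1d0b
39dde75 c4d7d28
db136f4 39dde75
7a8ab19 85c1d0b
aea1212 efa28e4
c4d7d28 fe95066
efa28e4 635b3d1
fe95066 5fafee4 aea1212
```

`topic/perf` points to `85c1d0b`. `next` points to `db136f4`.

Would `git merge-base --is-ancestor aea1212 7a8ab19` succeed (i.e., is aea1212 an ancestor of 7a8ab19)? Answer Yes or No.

Ancestors of 7a8ab19: {7a8ab19, 85c1d0b}.
aea1212 is not in that set, so it is not an ancestor of 7a8ab19.

No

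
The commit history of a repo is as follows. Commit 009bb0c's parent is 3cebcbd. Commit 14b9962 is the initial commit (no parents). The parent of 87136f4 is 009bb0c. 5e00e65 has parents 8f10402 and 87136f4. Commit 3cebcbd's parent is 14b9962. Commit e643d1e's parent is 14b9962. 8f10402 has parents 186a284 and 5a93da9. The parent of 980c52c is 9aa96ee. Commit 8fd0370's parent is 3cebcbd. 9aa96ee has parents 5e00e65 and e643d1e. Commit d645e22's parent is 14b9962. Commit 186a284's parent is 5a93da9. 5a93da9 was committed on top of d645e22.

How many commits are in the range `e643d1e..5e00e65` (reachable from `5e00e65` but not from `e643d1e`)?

Reachable from 5e00e65: {009bb0c, 14b9962, 186a284, 3cebcbd, 5a93da9, 5e00e65, 87136f4, 8f10402, d645e22}.
Reachable from e643d1e: {14b9962, e643d1e}.
In 5e00e65's history but not e643d1e's: {009bb0c, 186a284, 3cebcbd, 5a93da9, 5e00e65, 87136f4, 8f10402, d645e22} — 8 commits.

8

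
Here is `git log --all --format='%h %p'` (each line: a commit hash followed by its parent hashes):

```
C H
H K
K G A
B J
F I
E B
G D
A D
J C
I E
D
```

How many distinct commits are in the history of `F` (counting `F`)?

Walking parent pointers from F: reachable set = {A, B, C, D, E, F, G, H, I, J, K}.
That is 11 commits.

11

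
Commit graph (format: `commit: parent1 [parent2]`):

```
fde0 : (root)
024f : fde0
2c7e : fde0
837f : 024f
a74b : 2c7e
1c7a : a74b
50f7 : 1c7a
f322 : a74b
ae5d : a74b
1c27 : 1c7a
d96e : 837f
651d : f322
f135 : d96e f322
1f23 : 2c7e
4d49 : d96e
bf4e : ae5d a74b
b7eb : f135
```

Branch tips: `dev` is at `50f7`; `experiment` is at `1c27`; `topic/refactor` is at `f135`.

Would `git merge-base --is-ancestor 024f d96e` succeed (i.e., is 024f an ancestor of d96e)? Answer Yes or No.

Ancestors of d96e (commits reachable by following parents): {024f, 837f, d96e, fde0}.
024f is in that set, so it is an ancestor of d96e.

Yes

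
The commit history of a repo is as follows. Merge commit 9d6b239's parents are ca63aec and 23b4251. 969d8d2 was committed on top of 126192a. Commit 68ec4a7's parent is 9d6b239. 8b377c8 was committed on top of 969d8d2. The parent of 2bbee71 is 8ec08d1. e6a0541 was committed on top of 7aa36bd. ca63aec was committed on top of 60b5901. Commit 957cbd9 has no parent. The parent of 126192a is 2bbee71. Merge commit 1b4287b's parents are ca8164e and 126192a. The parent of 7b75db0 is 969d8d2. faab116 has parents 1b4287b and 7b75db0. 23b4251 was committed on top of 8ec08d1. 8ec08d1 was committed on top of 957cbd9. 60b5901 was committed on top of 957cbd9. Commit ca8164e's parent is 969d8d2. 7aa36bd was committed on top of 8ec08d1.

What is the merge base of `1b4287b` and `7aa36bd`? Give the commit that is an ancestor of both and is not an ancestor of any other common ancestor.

Ancestors of 1b4287b: {126192a, 1b4287b, 2bbee71, 8ec08d1, 957cbd9, 969d8d2, ca8164e}.
Ancestors of 7aa36bd: {7aa36bd, 8ec08d1, 957cbd9}.
Common ancestors: {8ec08d1, 957cbd9}.
Among these, 8ec08d1 is not an ancestor of any other common ancestor — it is the merge base.

8ec08d1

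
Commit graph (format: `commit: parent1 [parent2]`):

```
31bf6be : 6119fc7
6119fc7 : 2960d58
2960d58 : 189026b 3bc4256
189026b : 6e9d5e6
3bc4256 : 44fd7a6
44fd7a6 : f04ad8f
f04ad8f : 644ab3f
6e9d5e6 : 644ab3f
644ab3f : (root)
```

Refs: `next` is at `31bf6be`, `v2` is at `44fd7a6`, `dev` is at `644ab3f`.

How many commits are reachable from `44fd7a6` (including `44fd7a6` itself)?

Walking parent pointers from 44fd7a6: reachable set = {44fd7a6, 644ab3f, f04ad8f}.
That is 3 commits.

3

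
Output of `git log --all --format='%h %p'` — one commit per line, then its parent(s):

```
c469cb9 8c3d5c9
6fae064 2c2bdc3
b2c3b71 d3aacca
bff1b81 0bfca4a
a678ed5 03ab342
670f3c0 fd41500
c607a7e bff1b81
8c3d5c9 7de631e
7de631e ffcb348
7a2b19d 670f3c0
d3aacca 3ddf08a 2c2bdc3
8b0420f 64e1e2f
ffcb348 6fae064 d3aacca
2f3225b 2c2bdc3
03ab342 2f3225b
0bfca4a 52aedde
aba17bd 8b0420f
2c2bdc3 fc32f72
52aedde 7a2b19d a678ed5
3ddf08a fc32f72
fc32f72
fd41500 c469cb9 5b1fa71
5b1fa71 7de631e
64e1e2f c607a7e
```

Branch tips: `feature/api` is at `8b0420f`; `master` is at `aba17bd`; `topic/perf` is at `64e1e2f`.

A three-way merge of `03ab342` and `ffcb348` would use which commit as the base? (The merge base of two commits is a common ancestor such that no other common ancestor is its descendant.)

Ancestors of 03ab342: {03ab342, 2c2bdc3, 2f3225b, fc32f72}.
Ancestors of ffcb348: {2c2bdc3, 3ddf08a, 6fae064, d3aacca, fc32f72, ffcb348}.
Common ancestors: {2c2bdc3, fc32f72}.
Among these, 2c2bdc3 is not an ancestor of any other common ancestor — it is the merge base.

2c2bdc3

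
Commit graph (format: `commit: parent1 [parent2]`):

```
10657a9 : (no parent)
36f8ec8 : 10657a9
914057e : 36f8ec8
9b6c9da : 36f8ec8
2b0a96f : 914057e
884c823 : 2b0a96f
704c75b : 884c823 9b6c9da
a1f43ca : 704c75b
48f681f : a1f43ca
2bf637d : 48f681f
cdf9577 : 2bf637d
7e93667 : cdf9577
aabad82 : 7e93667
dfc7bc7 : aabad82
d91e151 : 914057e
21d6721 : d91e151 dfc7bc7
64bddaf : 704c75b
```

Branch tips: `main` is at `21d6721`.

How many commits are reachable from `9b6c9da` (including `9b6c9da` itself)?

3

Walking parent pointers from 9b6c9da: reachable set = {10657a9, 36f8ec8, 9b6c9da}.
That is 3 commits.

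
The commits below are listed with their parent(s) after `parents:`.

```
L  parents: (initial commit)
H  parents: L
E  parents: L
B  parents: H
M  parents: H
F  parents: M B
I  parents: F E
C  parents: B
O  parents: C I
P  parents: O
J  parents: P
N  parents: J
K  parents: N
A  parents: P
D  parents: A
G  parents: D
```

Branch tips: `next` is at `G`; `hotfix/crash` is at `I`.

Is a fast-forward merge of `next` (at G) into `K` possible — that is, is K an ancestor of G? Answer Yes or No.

No

A fast-forward from K to G is possible iff K is an ancestor of G.
Ancestors of G: {A, B, C, D, E, F, G, H, I, L, M, O, P}.
K is not among them, so fast-forward is not possible.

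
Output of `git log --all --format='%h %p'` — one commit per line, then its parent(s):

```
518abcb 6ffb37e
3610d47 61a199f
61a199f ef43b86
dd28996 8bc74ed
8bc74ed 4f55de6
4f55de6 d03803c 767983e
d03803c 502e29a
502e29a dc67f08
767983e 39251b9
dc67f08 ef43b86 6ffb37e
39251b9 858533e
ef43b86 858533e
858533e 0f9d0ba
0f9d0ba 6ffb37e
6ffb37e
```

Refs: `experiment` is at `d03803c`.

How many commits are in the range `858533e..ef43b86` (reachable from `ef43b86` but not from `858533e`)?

1

Reachable from ef43b86: {0f9d0ba, 6ffb37e, 858533e, ef43b86}.
Reachable from 858533e: {0f9d0ba, 6ffb37e, 858533e}.
In ef43b86's history but not 858533e's: {ef43b86} — 1 commit.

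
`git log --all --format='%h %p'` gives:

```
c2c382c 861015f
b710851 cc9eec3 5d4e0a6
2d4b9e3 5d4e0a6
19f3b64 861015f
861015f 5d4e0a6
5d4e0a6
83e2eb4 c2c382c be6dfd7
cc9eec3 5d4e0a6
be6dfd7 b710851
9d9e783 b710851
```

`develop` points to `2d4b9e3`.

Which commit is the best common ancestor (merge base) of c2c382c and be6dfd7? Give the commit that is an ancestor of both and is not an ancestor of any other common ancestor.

5d4e0a6

Ancestors of c2c382c: {5d4e0a6, 861015f, c2c382c}.
Ancestors of be6dfd7: {5d4e0a6, b710851, be6dfd7, cc9eec3}.
Common ancestors: {5d4e0a6}.
The only common ancestor is 5d4e0a6, so it is the merge base.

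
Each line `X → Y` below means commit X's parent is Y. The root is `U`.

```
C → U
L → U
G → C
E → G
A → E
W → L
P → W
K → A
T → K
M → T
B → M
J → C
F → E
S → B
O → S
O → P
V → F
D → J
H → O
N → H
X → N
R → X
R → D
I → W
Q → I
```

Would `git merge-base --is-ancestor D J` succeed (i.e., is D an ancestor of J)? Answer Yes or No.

Ancestors of J: {C, J, U}.
D is not in that set, so it is not an ancestor of J.

No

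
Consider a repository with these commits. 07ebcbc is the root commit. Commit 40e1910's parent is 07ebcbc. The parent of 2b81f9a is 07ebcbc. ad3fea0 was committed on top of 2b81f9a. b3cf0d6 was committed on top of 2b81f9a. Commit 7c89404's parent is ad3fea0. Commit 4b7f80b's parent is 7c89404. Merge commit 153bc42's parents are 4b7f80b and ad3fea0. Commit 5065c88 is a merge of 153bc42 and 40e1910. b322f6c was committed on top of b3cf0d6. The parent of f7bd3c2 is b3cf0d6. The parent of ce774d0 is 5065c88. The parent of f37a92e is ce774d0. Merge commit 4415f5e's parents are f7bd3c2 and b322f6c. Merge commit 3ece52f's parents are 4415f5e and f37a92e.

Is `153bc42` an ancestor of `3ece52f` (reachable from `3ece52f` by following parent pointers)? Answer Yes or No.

Yes

Ancestors of 3ece52f (commits reachable by following parents): {07ebcbc, 153bc42, 2b81f9a, 3ece52f, 40e1910, 4415f5e, 4b7f80b, 5065c88, 7c89404, ad3fea0, b322f6c, b3cf0d6, ce774d0, f37a92e, f7bd3c2}.
153bc42 is in that set, so it is an ancestor of 3ece52f.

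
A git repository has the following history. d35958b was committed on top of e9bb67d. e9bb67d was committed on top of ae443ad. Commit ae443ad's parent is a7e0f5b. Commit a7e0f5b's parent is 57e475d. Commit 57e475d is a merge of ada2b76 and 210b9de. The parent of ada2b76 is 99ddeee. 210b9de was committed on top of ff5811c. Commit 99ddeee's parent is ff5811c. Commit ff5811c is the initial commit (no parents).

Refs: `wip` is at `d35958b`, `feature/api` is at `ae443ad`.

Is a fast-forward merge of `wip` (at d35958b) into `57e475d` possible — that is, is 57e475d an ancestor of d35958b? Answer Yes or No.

A fast-forward from 57e475d to d35958b is possible iff 57e475d is an ancestor of d35958b.
Ancestors of d35958b: {210b9de, 57e475d, 99ddeee, a7e0f5b, ada2b76, ae443ad, d35958b, e9bb67d, ff5811c}.
57e475d is among them, so fast-forward is possible.

Yes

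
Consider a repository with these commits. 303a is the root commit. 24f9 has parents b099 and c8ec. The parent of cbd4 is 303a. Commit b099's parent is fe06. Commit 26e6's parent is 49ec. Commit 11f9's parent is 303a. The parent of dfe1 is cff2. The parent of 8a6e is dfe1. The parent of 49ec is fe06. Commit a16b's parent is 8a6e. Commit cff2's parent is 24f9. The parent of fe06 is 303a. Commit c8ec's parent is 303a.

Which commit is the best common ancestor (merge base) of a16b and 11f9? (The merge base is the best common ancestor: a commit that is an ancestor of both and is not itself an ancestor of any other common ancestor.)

303a

Ancestors of a16b: {24f9, 303a, 8a6e, a16b, b099, c8ec, cff2, dfe1, fe06}.
Ancestors of 11f9: {11f9, 303a}.
Common ancestors: {303a}.
The only common ancestor is 303a, so it is the merge base.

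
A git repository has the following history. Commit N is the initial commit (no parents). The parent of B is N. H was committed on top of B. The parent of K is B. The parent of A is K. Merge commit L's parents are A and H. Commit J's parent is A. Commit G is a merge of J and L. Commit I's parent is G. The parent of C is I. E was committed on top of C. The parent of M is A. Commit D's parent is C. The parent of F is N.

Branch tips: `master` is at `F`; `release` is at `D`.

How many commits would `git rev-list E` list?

11

Walking parent pointers from E: reachable set = {A, B, C, E, G, H, I, J, K, L, N}.
That is 11 commits.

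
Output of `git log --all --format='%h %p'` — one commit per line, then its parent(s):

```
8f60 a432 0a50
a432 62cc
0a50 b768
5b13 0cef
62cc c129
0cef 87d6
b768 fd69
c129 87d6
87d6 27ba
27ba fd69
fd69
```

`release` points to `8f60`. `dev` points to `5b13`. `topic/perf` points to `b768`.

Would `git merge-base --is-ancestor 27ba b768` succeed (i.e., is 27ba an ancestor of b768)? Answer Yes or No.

No

Ancestors of b768: {b768, fd69}.
27ba is not in that set, so it is not an ancestor of b768.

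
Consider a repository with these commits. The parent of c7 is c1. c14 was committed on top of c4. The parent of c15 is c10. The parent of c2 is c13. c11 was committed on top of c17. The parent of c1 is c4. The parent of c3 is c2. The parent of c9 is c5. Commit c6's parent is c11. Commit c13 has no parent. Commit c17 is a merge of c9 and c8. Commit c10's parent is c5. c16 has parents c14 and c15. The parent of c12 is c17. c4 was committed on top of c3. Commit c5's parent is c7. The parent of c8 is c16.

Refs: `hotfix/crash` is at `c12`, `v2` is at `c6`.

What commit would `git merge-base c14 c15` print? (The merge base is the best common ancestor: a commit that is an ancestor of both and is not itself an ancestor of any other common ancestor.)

Ancestors of c14: {c13, c14, c2, c3, c4}.
Ancestors of c15: {c1, c10, c13, c15, c2, c3, c4, c5, c7}.
Common ancestors: {c13, c2, c3, c4}.
Among these, c4 is not an ancestor of any other common ancestor — it is the merge base.

c4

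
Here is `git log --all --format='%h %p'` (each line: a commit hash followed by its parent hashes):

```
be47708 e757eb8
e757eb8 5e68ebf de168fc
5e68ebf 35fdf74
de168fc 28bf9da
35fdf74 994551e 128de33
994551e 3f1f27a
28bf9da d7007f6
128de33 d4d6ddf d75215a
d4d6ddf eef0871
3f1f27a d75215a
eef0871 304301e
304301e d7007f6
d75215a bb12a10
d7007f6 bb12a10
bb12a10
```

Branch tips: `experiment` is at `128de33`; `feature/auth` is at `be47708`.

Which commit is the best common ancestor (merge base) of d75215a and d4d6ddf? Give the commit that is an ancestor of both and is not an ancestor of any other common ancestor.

bb12a10

Ancestors of d75215a: {bb12a10, d75215a}.
Ancestors of d4d6ddf: {304301e, bb12a10, d4d6ddf, d7007f6, eef0871}.
Common ancestors: {bb12a10}.
The only common ancestor is bb12a10, so it is the merge base.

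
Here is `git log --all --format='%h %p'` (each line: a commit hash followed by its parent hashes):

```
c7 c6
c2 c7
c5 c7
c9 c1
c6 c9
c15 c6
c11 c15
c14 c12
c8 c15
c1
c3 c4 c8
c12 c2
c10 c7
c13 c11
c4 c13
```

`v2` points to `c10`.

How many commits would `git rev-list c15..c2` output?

2

Reachable from c2: {c1, c2, c6, c7, c9}.
Reachable from c15: {c1, c15, c6, c9}.
In c2's history but not c15's: {c2, c7} — 2 commits.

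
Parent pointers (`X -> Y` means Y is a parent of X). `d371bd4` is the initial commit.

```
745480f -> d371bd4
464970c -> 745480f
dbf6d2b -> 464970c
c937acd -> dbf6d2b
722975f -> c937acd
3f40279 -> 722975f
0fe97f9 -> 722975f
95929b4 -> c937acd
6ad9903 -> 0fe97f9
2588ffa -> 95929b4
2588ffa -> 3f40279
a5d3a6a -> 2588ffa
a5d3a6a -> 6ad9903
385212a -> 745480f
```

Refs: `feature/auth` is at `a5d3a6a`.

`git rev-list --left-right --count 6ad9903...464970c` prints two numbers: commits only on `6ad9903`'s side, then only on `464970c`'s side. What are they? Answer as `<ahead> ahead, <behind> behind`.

Reachable from 6ad9903: {0fe97f9, 464970c, 6ad9903, 722975f, 745480f, c937acd, d371bd4, dbf6d2b}.
Reachable from 464970c: {464970c, 745480f, d371bd4}.
Only in 6ad9903's history (ahead): {0fe97f9, 6ad9903, 722975f, c937acd, dbf6d2b} — 5.
Only in 464970c's history (behind): {} — 0.

5 ahead, 0 behind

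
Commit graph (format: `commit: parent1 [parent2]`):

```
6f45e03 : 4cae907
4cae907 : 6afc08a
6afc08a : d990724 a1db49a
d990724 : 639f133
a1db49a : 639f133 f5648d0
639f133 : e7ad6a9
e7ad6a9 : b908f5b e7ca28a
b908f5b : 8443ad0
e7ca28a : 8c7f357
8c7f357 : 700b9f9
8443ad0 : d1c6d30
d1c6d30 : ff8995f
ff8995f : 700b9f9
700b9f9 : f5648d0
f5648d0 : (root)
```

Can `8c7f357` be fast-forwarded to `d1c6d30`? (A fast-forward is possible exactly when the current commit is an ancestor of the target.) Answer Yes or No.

No

A fast-forward from 8c7f357 to d1c6d30 is possible iff 8c7f357 is an ancestor of d1c6d30.
Ancestors of d1c6d30: {700b9f9, d1c6d30, f5648d0, ff8995f}.
8c7f357 is not among them, so fast-forward is not possible.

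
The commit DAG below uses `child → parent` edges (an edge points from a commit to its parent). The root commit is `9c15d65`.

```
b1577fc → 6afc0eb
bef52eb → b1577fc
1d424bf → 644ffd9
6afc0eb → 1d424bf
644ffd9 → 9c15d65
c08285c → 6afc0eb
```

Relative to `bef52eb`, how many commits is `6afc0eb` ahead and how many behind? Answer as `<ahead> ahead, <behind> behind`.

Reachable from 6afc0eb: {1d424bf, 644ffd9, 6afc0eb, 9c15d65}.
Reachable from bef52eb: {1d424bf, 644ffd9, 6afc0eb, 9c15d65, b1577fc, bef52eb}.
Only in 6afc0eb's history (ahead): {} — 0.
Only in bef52eb's history (behind): {b1577fc, bef52eb} — 2.

0 ahead, 2 behind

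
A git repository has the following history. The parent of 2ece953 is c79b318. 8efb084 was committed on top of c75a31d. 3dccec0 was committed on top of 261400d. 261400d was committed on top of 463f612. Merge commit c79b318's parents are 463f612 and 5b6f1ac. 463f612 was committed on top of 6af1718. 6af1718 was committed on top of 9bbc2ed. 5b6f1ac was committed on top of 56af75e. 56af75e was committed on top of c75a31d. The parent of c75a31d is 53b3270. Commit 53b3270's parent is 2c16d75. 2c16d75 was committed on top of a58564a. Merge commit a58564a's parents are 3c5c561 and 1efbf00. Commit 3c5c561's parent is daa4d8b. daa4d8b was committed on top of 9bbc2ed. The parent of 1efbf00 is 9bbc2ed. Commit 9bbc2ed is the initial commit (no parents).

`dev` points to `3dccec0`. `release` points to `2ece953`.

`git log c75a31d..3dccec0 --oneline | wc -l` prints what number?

4

Reachable from 3dccec0: {261400d, 3dccec0, 463f612, 6af1718, 9bbc2ed}.
Reachable from c75a31d: {1efbf00, 2c16d75, 3c5c561, 53b3270, 9bbc2ed, a58564a, c75a31d, daa4d8b}.
In 3dccec0's history but not c75a31d's: {261400d, 3dccec0, 463f612, 6af1718} — 4 commits.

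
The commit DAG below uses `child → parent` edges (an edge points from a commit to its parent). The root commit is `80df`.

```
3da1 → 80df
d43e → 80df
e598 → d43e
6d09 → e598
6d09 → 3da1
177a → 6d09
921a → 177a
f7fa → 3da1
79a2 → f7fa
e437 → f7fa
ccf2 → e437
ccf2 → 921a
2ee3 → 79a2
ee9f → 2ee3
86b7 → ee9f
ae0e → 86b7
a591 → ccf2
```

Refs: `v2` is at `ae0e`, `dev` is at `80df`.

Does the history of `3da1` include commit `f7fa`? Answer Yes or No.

No

Ancestors of 3da1: {3da1, 80df}.
f7fa is not in that set, so it is not an ancestor of 3da1.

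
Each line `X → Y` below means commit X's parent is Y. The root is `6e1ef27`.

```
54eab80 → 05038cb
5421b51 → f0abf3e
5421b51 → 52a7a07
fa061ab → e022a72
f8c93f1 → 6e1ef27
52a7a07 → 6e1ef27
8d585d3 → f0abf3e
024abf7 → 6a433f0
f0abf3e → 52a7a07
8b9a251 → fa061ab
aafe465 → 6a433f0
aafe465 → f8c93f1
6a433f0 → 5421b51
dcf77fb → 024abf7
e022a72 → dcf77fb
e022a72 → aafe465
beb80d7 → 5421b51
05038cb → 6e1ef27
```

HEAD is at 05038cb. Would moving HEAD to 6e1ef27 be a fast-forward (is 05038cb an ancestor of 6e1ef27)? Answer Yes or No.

A fast-forward from 05038cb to 6e1ef27 is possible iff 05038cb is an ancestor of 6e1ef27.
Ancestors of 6e1ef27: {6e1ef27}.
05038cb is not among them, so fast-forward is not possible.

No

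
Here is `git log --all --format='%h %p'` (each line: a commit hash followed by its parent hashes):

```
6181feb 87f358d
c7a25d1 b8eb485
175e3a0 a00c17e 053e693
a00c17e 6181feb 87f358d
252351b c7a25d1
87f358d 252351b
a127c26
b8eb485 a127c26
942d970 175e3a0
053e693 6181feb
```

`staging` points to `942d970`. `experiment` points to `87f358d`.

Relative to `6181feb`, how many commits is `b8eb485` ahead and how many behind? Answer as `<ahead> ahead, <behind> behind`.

0 ahead, 4 behind

Reachable from b8eb485: {a127c26, b8eb485}.
Reachable from 6181feb: {252351b, 6181feb, 87f358d, a127c26, b8eb485, c7a25d1}.
Only in b8eb485's history (ahead): {} — 0.
Only in 6181feb's history (behind): {252351b, 6181feb, 87f358d, c7a25d1} — 4.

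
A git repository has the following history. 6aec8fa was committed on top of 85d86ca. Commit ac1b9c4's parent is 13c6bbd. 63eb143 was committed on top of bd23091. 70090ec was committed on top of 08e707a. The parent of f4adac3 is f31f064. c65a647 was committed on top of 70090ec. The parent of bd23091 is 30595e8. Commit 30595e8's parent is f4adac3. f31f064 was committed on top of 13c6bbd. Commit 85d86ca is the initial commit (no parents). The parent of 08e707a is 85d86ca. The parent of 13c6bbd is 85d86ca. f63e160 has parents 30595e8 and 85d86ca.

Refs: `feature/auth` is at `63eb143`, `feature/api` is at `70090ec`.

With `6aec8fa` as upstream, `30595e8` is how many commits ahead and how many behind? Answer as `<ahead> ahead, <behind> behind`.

Reachable from 30595e8: {13c6bbd, 30595e8, 85d86ca, f31f064, f4adac3}.
Reachable from 6aec8fa: {6aec8fa, 85d86ca}.
Only in 30595e8's history (ahead): {13c6bbd, 30595e8, f31f064, f4adac3} — 4.
Only in 6aec8fa's history (behind): {6aec8fa} — 1.

4 ahead, 1 behind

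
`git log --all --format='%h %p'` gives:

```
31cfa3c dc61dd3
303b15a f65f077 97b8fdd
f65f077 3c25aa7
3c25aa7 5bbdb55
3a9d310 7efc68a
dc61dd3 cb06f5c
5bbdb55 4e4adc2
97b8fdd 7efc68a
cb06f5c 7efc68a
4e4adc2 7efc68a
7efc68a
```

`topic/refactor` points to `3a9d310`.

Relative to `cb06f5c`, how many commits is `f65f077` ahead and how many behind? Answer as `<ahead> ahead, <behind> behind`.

Reachable from f65f077: {3c25aa7, 4e4adc2, 5bbdb55, 7efc68a, f65f077}.
Reachable from cb06f5c: {7efc68a, cb06f5c}.
Only in f65f077's history (ahead): {3c25aa7, 4e4adc2, 5bbdb55, f65f077} — 4.
Only in cb06f5c's history (behind): {cb06f5c} — 1.

4 ahead, 1 behind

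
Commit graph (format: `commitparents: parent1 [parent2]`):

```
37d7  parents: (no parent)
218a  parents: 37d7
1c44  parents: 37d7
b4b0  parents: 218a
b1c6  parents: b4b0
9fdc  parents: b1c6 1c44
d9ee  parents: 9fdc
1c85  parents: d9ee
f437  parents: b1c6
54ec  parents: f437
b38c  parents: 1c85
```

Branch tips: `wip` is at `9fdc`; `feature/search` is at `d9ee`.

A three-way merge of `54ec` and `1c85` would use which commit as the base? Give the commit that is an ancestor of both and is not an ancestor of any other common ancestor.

Ancestors of 54ec: {218a, 37d7, 54ec, b1c6, b4b0, f437}.
Ancestors of 1c85: {1c44, 1c85, 218a, 37d7, 9fdc, b1c6, b4b0, d9ee}.
Common ancestors: {218a, 37d7, b1c6, b4b0}.
Among these, b1c6 is not an ancestor of any other common ancestor — it is the merge base.

b1c6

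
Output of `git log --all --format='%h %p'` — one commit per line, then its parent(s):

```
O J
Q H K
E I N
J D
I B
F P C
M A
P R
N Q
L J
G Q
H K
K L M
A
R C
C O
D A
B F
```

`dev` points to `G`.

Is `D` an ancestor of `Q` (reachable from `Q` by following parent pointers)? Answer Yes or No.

Yes

Ancestors of Q (commits reachable by following parents): {A, D, H, J, K, L, M, Q}.
D is in that set, so it is an ancestor of Q.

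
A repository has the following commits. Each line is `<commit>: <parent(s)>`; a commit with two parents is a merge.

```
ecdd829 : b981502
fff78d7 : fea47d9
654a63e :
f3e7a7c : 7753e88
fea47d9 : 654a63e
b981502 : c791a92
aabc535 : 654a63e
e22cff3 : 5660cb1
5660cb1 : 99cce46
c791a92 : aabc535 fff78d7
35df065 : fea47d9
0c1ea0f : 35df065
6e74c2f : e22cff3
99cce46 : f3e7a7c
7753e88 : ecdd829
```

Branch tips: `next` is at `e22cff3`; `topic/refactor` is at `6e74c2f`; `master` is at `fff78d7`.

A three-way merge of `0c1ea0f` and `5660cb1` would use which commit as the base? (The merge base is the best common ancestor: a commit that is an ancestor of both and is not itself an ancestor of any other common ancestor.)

Ancestors of 0c1ea0f: {0c1ea0f, 35df065, 654a63e, fea47d9}.
Ancestors of 5660cb1: {5660cb1, 654a63e, 7753e88, 99cce46, aabc535, b981502, c791a92, ecdd829, f3e7a7c, fea47d9, fff78d7}.
Common ancestors: {654a63e, fea47d9}.
Among these, fea47d9 is not an ancestor of any other common ancestor — it is the merge base.

fea47d9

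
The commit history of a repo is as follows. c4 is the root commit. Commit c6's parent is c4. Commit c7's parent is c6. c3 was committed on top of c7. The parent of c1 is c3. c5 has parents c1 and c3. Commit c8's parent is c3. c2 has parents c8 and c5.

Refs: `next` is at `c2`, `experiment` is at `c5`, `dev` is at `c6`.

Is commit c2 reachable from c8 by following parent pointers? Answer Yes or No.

No

Ancestors of c8: {c3, c4, c6, c7, c8}.
c2 is not in that set, so it is not an ancestor of c8.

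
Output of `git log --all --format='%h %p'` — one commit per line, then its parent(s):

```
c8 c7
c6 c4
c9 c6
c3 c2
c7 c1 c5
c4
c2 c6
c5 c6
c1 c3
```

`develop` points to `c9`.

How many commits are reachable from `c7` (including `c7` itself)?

7

Walking parent pointers from c7: reachable set = {c1, c2, c3, c4, c5, c6, c7}.
That is 7 commits.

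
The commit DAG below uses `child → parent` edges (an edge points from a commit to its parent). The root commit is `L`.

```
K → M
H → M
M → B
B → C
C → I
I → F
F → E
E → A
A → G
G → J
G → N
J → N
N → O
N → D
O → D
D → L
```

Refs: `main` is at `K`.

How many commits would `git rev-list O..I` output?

7

Reachable from I: {A, D, E, F, G, I, J, L, N, O}.
Reachable from O: {D, L, O}.
In I's history but not O's: {A, E, F, G, I, J, N} — 7 commits.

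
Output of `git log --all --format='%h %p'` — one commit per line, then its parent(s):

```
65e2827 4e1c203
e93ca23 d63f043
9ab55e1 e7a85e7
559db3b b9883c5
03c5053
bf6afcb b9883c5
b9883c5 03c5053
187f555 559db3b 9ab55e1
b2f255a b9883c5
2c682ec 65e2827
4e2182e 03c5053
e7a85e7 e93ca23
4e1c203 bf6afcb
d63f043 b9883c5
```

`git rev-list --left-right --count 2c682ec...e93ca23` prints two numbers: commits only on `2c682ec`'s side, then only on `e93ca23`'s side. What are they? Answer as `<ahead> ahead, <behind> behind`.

4 ahead, 2 behind

Reachable from 2c682ec: {03c5053, 2c682ec, 4e1c203, 65e2827, b9883c5, bf6afcb}.
Reachable from e93ca23: {03c5053, b9883c5, d63f043, e93ca23}.
Only in 2c682ec's history (ahead): {2c682ec, 4e1c203, 65e2827, bf6afcb} — 4.
Only in e93ca23's history (behind): {d63f043, e93ca23} — 2.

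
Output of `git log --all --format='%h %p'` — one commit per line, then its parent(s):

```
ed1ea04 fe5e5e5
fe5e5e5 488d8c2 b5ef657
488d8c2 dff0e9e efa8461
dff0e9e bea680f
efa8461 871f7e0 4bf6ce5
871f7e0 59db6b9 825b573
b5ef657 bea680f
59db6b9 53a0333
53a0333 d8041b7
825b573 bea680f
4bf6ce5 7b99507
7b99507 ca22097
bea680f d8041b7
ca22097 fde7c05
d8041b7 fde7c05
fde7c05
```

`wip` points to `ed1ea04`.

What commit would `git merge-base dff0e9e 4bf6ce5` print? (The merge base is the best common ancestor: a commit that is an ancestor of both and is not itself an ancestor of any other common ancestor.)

Ancestors of dff0e9e: {bea680f, d8041b7, dff0e9e, fde7c05}.
Ancestors of 4bf6ce5: {4bf6ce5, 7b99507, ca22097, fde7c05}.
Common ancestors: {fde7c05}.
The only common ancestor is fde7c05, so it is the merge base.

fde7c05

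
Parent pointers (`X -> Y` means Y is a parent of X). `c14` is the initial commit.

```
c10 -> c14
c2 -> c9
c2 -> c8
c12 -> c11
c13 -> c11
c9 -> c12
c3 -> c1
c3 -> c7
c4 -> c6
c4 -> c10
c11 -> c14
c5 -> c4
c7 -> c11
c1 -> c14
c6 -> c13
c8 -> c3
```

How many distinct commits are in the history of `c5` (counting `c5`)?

7

Walking parent pointers from c5: reachable set = {c10, c11, c13, c14, c4, c5, c6}.
That is 7 commits.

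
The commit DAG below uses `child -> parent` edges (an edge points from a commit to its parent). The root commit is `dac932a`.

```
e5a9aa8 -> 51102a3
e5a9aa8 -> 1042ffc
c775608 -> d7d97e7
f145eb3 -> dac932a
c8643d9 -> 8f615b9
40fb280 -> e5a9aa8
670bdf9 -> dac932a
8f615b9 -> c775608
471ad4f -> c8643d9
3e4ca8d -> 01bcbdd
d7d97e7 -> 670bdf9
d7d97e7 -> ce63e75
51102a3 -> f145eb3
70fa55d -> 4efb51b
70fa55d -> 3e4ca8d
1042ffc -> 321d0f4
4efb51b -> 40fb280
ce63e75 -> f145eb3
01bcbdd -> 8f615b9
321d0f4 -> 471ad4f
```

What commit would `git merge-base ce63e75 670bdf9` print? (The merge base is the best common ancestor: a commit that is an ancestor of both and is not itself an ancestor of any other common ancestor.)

Ancestors of ce63e75: {ce63e75, dac932a, f145eb3}.
Ancestors of 670bdf9: {670bdf9, dac932a}.
Common ancestors: {dac932a}.
The only common ancestor is dac932a, so it is the merge base.

dac932a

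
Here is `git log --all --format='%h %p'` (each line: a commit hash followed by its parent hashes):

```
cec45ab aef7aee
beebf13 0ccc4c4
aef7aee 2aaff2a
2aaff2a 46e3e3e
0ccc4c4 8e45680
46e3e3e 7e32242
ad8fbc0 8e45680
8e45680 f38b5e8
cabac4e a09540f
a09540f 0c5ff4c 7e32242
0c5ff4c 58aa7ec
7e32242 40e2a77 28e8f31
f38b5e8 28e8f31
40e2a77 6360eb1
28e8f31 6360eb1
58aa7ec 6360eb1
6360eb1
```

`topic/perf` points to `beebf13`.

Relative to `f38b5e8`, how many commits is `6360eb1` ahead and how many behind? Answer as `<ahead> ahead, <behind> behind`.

0 ahead, 2 behind

Reachable from 6360eb1: {6360eb1}.
Reachable from f38b5e8: {28e8f31, 6360eb1, f38b5e8}.
Only in 6360eb1's history (ahead): {} — 0.
Only in f38b5e8's history (behind): {28e8f31, f38b5e8} — 2.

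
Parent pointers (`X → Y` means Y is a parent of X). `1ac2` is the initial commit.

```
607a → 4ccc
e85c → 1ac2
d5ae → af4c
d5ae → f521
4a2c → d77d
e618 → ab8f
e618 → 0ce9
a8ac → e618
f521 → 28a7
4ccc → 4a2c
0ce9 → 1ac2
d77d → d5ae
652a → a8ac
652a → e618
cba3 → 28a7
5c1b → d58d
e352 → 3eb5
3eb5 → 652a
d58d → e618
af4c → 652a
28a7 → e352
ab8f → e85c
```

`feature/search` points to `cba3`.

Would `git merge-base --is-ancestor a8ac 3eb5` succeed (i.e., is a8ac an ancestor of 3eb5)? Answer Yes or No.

Yes

Ancestors of 3eb5 (commits reachable by following parents): {0ce9, 1ac2, 3eb5, 652a, a8ac, ab8f, e618, e85c}.
a8ac is in that set, so it is an ancestor of 3eb5.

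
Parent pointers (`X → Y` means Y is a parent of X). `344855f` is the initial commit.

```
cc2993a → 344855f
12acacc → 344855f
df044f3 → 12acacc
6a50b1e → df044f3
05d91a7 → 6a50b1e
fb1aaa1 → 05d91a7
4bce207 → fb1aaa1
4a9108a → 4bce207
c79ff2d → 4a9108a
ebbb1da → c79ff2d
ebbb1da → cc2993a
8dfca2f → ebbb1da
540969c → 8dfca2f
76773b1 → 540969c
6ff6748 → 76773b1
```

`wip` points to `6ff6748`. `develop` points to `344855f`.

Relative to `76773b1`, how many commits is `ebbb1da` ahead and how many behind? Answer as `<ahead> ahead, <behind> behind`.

0 ahead, 3 behind

Reachable from ebbb1da: {05d91a7, 12acacc, 344855f, 4a9108a, 4bce207, 6a50b1e, c79ff2d, cc2993a, df044f3, ebbb1da, fb1aaa1}.
Reachable from 76773b1: {05d91a7, 12acacc, 344855f, 4a9108a, 4bce207, 540969c, 6a50b1e, 76773b1, 8dfca2f, c79ff2d, cc2993a, df044f3, ebbb1da, fb1aaa1}.
Only in ebbb1da's history (ahead): {} — 0.
Only in 76773b1's history (behind): {540969c, 76773b1, 8dfca2f} — 3.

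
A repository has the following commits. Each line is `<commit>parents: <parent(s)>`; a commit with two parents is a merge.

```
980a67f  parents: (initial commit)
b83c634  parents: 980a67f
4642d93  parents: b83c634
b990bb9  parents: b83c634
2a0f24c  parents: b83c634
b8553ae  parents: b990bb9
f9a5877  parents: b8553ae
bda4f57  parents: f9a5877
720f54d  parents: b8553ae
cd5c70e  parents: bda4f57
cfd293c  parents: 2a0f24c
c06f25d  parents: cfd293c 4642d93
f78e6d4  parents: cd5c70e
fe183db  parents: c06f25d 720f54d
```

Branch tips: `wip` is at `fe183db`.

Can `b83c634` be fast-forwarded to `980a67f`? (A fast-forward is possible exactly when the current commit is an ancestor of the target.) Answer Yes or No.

A fast-forward from b83c634 to 980a67f is possible iff b83c634 is an ancestor of 980a67f.
Ancestors of 980a67f: {980a67f}.
b83c634 is not among them, so fast-forward is not possible.

No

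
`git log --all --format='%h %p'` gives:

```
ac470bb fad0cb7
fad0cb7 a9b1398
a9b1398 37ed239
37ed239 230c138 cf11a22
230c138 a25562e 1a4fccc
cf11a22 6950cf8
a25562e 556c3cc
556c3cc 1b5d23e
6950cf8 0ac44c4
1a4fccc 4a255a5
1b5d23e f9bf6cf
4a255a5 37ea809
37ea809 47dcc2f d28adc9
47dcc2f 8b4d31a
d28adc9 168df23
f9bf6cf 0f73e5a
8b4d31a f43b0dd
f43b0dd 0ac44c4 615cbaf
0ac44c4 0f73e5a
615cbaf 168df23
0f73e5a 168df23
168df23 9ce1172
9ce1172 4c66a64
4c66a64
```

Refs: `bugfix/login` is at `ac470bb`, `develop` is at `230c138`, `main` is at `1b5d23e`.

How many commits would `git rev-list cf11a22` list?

Walking parent pointers from cf11a22: reachable set = {0ac44c4, 0f73e5a, 168df23, 4c66a64, 6950cf8, 9ce1172, cf11a22}.
That is 7 commits.

7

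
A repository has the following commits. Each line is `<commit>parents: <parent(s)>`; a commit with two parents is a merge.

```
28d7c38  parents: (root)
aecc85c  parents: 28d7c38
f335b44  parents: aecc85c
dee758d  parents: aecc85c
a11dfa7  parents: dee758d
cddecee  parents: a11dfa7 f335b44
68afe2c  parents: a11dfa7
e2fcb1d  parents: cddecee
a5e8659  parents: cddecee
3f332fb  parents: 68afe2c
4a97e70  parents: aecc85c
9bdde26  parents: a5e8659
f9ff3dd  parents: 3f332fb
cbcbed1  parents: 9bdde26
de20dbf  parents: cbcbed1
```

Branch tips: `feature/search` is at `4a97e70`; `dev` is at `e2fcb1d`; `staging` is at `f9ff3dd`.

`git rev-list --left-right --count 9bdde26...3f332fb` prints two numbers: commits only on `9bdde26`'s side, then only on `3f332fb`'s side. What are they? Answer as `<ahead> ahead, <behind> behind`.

Reachable from 9bdde26: {28d7c38, 9bdde26, a11dfa7, a5e8659, aecc85c, cddecee, dee758d, f335b44}.
Reachable from 3f332fb: {28d7c38, 3f332fb, 68afe2c, a11dfa7, aecc85c, dee758d}.
Only in 9bdde26's history (ahead): {9bdde26, a5e8659, cddecee, f335b44} — 4.
Only in 3f332fb's history (behind): {3f332fb, 68afe2c} — 2.

4 ahead, 2 behind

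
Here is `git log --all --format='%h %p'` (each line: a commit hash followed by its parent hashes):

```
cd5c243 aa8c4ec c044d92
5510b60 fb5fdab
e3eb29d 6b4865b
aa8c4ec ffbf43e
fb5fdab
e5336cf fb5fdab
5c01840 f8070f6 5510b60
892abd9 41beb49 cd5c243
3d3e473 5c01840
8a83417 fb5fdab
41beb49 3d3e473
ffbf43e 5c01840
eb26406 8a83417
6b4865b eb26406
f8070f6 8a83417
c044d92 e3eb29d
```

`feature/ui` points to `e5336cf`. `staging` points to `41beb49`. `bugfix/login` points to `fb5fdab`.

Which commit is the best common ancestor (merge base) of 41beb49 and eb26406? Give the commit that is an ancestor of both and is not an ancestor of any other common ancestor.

Ancestors of 41beb49: {3d3e473, 41beb49, 5510b60, 5c01840, 8a83417, f8070f6, fb5fdab}.
Ancestors of eb26406: {8a83417, eb26406, fb5fdab}.
Common ancestors: {8a83417, fb5fdab}.
Among these, 8a83417 is not an ancestor of any other common ancestor — it is the merge base.

8a83417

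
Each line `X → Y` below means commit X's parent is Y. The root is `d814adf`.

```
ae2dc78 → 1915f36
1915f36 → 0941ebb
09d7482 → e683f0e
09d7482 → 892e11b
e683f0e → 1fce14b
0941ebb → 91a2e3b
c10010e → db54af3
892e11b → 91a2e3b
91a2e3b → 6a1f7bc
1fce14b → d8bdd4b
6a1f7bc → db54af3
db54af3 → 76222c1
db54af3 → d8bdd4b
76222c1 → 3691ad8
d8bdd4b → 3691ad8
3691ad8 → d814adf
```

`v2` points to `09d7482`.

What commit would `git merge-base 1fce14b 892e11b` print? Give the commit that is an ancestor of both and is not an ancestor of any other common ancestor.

Ancestors of 1fce14b: {1fce14b, 3691ad8, d814adf, d8bdd4b}.
Ancestors of 892e11b: {3691ad8, 6a1f7bc, 76222c1, 892e11b, 91a2e3b, d814adf, d8bdd4b, db54af3}.
Common ancestors: {3691ad8, d814adf, d8bdd4b}.
Among these, d8bdd4b is not an ancestor of any other common ancestor — it is the merge base.

d8bdd4b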